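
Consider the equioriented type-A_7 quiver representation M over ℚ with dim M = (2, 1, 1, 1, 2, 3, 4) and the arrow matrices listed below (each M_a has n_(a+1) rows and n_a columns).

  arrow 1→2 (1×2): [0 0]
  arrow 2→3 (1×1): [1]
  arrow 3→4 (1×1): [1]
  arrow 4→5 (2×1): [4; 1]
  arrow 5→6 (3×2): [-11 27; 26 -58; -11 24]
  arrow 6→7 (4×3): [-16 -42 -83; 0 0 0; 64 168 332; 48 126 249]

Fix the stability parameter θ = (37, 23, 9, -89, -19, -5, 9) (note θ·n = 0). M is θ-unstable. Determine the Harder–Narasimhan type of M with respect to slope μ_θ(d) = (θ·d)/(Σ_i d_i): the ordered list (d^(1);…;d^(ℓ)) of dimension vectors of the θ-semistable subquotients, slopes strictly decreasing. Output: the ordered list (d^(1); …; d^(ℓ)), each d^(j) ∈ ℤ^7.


Interval decomposition of M: I[1,1]^2, I[2,6], I[5,7], I[6,6], I[7,7]^3.
HN type (ℓ=4): μ^(1)=37; μ^(2)=9; μ^(3)=-5; μ^(4)=-19

((2, 0, 0, 0, 0, 0, 0); (0, 0, 0, 0, 0, 0, 4); (0, 0, 0, 0, 0, 3, 0); (0, 1, 1, 1, 2, 0, 0))


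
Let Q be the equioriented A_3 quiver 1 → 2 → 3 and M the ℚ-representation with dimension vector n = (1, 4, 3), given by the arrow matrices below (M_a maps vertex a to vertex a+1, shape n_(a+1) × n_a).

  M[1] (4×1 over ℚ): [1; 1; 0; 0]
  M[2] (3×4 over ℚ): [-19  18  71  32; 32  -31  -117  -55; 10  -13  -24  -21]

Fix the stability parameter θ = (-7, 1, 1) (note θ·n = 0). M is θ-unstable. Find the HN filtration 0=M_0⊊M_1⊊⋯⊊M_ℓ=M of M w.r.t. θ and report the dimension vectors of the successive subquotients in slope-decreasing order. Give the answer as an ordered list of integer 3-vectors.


Barcode: M ≅ I[1,3], I[2,2], I[2,3]^2. HN layers by μ_θ (2 steps, strictly decreasing):
  μ^(1)=1; μ^(2)=-7

((0, 4, 3); (1, 0, 0))


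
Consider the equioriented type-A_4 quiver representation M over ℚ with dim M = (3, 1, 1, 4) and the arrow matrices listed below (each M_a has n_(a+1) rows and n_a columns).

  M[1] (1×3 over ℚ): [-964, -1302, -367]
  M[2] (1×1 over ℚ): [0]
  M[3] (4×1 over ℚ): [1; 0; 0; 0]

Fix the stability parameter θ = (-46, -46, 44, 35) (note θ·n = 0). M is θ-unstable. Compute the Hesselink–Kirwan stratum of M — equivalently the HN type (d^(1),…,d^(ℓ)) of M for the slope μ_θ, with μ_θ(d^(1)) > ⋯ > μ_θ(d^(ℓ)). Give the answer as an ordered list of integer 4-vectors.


Interval decomposition of M: I[1,1]^2, I[1,2], I[3,4], I[4,4]^3.
HN type (ℓ=3): μ^(1)=79/2; μ^(2)=35; μ^(3)=-46

((0, 0, 1, 1); (0, 0, 0, 3); (3, 1, 0, 0))


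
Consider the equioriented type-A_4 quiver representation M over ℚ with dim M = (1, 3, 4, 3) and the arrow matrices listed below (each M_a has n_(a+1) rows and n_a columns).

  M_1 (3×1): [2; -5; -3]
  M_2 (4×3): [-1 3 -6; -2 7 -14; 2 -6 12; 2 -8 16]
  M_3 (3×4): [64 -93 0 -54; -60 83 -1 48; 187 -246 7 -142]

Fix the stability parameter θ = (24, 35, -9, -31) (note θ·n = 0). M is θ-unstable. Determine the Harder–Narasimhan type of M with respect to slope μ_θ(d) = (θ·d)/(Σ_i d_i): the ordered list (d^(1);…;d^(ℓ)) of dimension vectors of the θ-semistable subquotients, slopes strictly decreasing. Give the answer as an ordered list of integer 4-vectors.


Barcode: M ≅ I[1,4], I[2,2], I[2,4], I[3,3], I[3,4]. HN layers by μ_θ (5 steps, strictly decreasing):
  μ^(1)=35; μ^(2)=19/4; μ^(3)=-5/3; μ^(4)=-9; μ^(5)=-20

((0, 1, 0, 0); (1, 1, 1, 1); (0, 1, 1, 1); (0, 0, 1, 0); (0, 0, 1, 1))


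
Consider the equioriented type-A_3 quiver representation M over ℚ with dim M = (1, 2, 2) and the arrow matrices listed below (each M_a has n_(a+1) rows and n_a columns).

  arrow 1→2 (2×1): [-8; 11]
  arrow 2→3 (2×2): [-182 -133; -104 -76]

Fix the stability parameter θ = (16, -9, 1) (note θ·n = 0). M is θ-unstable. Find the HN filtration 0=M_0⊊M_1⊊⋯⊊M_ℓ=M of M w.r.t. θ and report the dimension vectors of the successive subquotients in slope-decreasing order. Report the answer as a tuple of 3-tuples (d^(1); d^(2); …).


Interval decomposition of M: I[1,3], I[2,2], I[3,3].
HN type (ℓ=3): μ^(1)=8/3; μ^(2)=1; μ^(3)=-9

((1, 1, 1); (0, 0, 1); (0, 1, 0))


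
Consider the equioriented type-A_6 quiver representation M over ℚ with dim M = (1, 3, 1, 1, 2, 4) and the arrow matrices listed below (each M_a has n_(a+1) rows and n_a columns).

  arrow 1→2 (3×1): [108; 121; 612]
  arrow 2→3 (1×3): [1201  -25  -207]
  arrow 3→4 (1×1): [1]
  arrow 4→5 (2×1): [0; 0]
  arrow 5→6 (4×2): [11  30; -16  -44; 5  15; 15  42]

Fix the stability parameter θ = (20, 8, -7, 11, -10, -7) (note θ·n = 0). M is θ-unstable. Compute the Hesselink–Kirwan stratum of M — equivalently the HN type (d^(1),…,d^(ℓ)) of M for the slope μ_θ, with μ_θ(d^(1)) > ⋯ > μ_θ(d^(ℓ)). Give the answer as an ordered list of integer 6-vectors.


Via rank(M_{q-1}∘⋯∘M_p): M ≅ I[1,4], I[2,2]^2, I[5,6]^2, I[6,6]^2.
μ_θ-semistable layers: μ^(1)=11; μ^(2)=8; μ^(3)=7; μ^(4)=-7; μ^(5)=-10

((0, 0, 0, 1, 0, 0); (0, 2, 0, 0, 0, 0); (1, 1, 1, 0, 0, 0); (0, 0, 0, 0, 0, 4); (0, 0, 0, 0, 2, 0))


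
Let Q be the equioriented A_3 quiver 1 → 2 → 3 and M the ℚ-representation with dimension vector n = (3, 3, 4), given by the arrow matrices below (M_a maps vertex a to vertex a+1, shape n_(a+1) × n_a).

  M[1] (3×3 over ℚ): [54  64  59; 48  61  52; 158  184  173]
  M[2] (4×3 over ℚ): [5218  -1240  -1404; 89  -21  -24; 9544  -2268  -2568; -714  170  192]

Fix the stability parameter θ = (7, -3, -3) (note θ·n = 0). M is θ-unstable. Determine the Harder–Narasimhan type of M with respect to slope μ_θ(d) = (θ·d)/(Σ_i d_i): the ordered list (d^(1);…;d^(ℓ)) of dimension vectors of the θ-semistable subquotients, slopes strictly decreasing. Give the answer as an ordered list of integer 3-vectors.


Barcode: M ≅ I[1,2], I[1,3]^2, I[3,3]^2. HN layers by μ_θ (3 steps, strictly decreasing):
  μ^(1)=2; μ^(2)=1/3; μ^(3)=-3

((1, 1, 0); (2, 2, 2); (0, 0, 2))


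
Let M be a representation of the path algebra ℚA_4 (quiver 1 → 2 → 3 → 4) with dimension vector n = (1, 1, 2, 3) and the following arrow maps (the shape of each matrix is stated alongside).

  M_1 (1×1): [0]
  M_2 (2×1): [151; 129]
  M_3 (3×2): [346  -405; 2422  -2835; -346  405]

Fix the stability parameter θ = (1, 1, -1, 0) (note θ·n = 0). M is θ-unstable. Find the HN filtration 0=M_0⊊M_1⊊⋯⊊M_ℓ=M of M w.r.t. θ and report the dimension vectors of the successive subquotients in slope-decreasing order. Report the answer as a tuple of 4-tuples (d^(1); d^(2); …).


Barcode: M ≅ I[1,1], I[2,4], I[3,3], I[4,4]^2. HN layers by μ_θ (3 steps, strictly decreasing):
  μ^(1)=1; μ^(2)=0; μ^(3)=-1

((1, 0, 0, 0); (0, 1, 1, 3); (0, 0, 1, 0))


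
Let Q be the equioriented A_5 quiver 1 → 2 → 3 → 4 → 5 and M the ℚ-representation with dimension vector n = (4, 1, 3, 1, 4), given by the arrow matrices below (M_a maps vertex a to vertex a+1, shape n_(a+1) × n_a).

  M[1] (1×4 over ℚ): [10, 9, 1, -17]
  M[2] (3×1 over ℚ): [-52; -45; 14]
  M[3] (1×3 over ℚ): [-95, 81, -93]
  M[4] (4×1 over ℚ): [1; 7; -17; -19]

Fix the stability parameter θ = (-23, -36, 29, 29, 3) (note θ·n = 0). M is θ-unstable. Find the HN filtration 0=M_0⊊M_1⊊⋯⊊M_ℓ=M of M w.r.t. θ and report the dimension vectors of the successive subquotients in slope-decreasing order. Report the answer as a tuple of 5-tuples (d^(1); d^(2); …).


Interval decomposition of M: I[1,1]^3, I[1,5], I[3,3]^2, I[5,5]^3.
HN type (ℓ=5): μ^(1)=29; μ^(2)=61/3; μ^(3)=3; μ^(4)=-23; μ^(5)=-59/2

((0, 0, 2, 0, 0); (0, 0, 1, 1, 1); (0, 0, 0, 0, 3); (3, 0, 0, 0, 0); (1, 1, 0, 0, 0))


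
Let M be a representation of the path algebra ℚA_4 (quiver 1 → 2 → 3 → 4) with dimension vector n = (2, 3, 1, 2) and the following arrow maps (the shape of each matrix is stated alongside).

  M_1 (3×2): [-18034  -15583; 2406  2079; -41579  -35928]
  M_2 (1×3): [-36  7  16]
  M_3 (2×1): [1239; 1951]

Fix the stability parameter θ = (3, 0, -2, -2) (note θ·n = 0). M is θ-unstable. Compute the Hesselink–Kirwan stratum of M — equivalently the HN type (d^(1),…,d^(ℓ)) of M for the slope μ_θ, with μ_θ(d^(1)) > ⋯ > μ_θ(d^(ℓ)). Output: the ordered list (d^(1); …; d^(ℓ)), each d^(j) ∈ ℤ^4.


Via rank(M_{q-1}∘⋯∘M_p): M ≅ I[1,2], I[1,4], I[2,2], I[4,4].
μ_θ-semistable layers: μ^(1)=3/2; μ^(2)=0; μ^(3)=-1/4; μ^(4)=-2

((1, 1, 0, 0); (0, 1, 0, 0); (1, 1, 1, 1); (0, 0, 0, 1))


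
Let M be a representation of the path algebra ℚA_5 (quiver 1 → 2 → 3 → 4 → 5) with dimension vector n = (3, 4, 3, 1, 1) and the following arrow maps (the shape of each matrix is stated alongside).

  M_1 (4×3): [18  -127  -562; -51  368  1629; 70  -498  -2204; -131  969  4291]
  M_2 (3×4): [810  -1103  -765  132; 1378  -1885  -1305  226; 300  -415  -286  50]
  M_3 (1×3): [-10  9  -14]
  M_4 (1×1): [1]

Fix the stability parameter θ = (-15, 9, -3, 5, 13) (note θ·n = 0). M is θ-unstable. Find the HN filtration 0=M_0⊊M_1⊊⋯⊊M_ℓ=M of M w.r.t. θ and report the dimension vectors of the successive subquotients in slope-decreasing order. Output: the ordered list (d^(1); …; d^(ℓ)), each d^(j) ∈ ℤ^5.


Interval decomposition of M: I[1,3]^2, I[1,5], I[2,2].
HN type (ℓ=5): μ^(1)=13; μ^(2)=9; μ^(3)=5; μ^(4)=3; μ^(5)=-15

((0, 0, 0, 0, 1); (0, 1, 0, 0, 0); (0, 0, 0, 1, 0); (0, 3, 3, 0, 0); (3, 0, 0, 0, 0))


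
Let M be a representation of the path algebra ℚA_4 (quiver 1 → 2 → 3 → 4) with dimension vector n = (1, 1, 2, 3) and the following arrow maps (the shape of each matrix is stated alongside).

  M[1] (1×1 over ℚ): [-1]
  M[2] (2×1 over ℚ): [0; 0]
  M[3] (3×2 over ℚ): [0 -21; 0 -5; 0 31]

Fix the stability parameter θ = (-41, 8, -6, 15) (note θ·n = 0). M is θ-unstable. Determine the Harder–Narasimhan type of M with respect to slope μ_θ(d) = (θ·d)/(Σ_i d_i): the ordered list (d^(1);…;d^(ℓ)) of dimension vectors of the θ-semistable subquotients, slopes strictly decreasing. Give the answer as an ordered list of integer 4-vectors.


Via rank(M_{q-1}∘⋯∘M_p): M ≅ I[1,2], I[3,3], I[3,4], I[4,4]^2.
μ_θ-semistable layers: μ^(1)=15; μ^(2)=8; μ^(3)=-6; μ^(4)=-41

((0, 0, 0, 3); (0, 1, 0, 0); (0, 0, 2, 0); (1, 0, 0, 0))


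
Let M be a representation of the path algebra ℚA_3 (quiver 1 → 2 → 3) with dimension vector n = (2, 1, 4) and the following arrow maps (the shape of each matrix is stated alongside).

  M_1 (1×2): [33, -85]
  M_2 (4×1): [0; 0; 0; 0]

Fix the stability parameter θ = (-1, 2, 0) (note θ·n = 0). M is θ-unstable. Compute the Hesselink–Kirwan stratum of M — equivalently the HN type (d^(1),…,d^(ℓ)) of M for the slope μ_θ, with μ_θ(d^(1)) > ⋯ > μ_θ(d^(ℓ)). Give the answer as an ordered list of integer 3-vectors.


Via rank(M_{q-1}∘⋯∘M_p): M ≅ I[1,1], I[1,2], I[3,3]^4.
μ_θ-semistable layers: μ^(1)=2; μ^(2)=0; μ^(3)=-1

((0, 1, 0); (0, 0, 4); (2, 0, 0))


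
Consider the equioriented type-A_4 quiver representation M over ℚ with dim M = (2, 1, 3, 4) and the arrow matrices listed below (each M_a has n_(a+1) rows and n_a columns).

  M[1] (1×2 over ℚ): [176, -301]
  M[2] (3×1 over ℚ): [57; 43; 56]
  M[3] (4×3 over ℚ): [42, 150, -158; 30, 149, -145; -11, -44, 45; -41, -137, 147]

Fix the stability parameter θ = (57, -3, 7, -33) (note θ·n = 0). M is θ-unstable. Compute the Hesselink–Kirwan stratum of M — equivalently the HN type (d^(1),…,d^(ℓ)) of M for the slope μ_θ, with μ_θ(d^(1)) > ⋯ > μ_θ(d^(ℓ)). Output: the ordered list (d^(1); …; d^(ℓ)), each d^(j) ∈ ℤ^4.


Via rank(M_{q-1}∘⋯∘M_p): M ≅ I[1,1], I[1,4], I[3,4]^2, I[4,4].
μ_θ-semistable layers: μ^(1)=57; μ^(2)=7; μ^(3)=-13; μ^(4)=-33

((1, 0, 0, 0); (1, 1, 1, 1); (0, 0, 2, 2); (0, 0, 0, 1))


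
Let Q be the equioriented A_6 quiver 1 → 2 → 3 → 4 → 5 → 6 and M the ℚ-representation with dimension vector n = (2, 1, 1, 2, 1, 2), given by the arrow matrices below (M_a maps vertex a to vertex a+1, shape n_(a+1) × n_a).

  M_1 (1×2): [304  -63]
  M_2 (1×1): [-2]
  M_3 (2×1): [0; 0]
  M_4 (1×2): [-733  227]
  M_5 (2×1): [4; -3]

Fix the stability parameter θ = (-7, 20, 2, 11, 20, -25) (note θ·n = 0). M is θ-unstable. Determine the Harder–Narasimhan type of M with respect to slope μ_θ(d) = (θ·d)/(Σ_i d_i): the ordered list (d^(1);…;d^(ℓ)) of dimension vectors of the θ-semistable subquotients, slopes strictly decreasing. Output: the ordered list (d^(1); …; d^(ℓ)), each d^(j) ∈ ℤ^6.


Interval decomposition of M: I[1,1], I[1,3], I[4,4], I[4,6], I[6,6].
HN type (ℓ=4): μ^(1)=11; μ^(2)=2; μ^(3)=-7; μ^(4)=-25

((0, 1, 1, 1, 0, 0); (0, 0, 0, 1, 1, 1); (2, 0, 0, 0, 0, 0); (0, 0, 0, 0, 0, 1))


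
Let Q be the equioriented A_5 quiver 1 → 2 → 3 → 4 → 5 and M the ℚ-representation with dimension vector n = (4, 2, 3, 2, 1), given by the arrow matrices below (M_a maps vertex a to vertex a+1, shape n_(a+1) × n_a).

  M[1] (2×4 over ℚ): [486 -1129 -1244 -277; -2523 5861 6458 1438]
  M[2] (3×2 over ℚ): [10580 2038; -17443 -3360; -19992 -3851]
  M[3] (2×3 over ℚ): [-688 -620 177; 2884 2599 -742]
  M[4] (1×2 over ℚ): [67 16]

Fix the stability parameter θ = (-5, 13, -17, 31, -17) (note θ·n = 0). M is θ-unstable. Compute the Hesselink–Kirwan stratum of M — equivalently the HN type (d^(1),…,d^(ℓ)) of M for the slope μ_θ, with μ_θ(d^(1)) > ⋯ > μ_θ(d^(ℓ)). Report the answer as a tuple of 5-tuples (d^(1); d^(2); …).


Barcode: M ≅ I[1,1]^2, I[1,4], I[1,5], I[3,3]. HN layers by μ_θ (5 steps, strictly decreasing):
  μ^(1)=31; μ^(2)=7; μ^(3)=-2; μ^(4)=-5; μ^(5)=-17

((0, 0, 0, 1, 0); (0, 0, 0, 1, 1); (0, 2, 2, 0, 0); (4, 0, 0, 0, 0); (0, 0, 1, 0, 0))


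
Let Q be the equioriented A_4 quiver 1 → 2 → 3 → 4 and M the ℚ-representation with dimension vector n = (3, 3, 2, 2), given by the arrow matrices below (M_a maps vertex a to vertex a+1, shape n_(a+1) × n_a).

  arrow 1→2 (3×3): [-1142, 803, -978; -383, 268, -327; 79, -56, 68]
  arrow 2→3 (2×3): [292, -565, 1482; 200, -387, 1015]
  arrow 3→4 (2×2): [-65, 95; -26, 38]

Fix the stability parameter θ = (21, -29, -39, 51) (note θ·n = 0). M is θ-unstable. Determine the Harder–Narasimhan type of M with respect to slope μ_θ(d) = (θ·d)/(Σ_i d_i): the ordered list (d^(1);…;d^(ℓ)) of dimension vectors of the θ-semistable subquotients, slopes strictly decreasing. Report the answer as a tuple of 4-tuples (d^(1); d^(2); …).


Barcode: M ≅ I[1,2], I[1,3], I[1,4], I[4,4]. HN layers by μ_θ (3 steps, strictly decreasing):
  μ^(1)=51; μ^(2)=-4; μ^(3)=-47/3

((0, 0, 0, 2); (1, 1, 0, 0); (2, 2, 2, 0))


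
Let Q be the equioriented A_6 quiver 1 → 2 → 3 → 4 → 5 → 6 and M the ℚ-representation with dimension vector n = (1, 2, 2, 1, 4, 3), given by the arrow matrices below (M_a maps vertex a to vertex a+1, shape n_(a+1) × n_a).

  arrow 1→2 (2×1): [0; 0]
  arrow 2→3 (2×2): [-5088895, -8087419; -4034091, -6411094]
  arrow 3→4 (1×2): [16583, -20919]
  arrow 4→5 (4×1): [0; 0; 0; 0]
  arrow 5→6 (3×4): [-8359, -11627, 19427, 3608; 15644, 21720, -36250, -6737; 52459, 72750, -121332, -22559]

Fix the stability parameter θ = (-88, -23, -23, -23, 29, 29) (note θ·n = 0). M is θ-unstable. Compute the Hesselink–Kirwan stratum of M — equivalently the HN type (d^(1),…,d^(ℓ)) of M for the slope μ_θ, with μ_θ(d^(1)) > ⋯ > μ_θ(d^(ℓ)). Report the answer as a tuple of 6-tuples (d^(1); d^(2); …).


Interval decomposition of M: I[1,1], I[2,3], I[2,4], I[5,5], I[5,6]^3.
HN type (ℓ=3): μ^(1)=29; μ^(2)=-23; μ^(3)=-88

((0, 0, 0, 0, 4, 3); (0, 2, 2, 1, 0, 0); (1, 0, 0, 0, 0, 0))


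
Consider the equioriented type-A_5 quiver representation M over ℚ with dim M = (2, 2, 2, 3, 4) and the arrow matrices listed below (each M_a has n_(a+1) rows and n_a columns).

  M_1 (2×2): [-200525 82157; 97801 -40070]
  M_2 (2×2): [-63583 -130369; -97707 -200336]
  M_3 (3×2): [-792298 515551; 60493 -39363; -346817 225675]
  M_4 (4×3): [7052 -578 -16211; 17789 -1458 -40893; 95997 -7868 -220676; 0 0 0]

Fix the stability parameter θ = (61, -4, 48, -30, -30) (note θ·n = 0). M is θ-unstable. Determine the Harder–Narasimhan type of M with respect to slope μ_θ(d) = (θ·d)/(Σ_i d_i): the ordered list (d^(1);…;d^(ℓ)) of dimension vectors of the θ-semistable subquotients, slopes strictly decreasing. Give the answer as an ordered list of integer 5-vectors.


Via rank(M_{q-1}∘⋯∘M_p): M ≅ I[1,5]^2, I[4,4], I[5,5]^2.
μ_θ-semistable layers: μ^(1)=9; μ^(2)=-30

((2, 2, 2, 2, 2); (0, 0, 0, 1, 2))


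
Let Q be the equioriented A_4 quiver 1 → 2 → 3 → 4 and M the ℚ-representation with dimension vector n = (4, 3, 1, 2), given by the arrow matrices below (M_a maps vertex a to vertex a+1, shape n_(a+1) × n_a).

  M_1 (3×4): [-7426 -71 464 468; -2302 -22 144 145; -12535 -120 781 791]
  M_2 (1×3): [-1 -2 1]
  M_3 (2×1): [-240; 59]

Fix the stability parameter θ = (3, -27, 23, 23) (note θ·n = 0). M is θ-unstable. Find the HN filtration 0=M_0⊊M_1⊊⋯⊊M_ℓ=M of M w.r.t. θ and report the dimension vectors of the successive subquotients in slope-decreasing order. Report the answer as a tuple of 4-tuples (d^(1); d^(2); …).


Interval decomposition of M: I[1,1], I[1,2]^2, I[1,4], I[4,4].
HN type (ℓ=3): μ^(1)=23; μ^(2)=3; μ^(3)=-12

((0, 0, 1, 2); (1, 0, 0, 0); (3, 3, 0, 0))


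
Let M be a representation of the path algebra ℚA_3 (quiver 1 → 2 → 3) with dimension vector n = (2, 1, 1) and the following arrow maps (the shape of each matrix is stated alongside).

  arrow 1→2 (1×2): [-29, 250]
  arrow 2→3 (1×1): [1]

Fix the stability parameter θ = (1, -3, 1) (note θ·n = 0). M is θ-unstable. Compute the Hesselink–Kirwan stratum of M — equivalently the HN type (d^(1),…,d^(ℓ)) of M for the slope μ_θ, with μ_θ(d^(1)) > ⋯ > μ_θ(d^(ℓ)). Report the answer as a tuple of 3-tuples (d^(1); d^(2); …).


Barcode: M ≅ I[1,1], I[1,3]. HN layers by μ_θ (2 steps, strictly decreasing):
  μ^(1)=1; μ^(2)=-1

((1, 0, 1); (1, 1, 0))


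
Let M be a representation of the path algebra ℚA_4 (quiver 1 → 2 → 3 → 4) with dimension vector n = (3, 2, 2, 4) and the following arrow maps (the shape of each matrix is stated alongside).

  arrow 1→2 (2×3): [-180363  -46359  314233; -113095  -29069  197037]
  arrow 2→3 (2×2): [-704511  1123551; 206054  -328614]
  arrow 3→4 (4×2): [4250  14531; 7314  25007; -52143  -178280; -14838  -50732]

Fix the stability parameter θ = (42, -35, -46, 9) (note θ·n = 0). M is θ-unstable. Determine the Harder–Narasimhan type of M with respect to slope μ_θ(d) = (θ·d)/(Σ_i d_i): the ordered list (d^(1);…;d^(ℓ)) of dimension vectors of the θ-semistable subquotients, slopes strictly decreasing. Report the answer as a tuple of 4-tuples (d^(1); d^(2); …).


Interval decomposition of M: I[1,1], I[1,2], I[1,4], I[3,4], I[4,4]^2.
HN type (ℓ=5): μ^(1)=42; μ^(2)=9; μ^(3)=7/2; μ^(4)=-13; μ^(5)=-46

((1, 0, 0, 0); (0, 0, 0, 4); (1, 1, 0, 0); (1, 1, 1, 0); (0, 0, 1, 0))


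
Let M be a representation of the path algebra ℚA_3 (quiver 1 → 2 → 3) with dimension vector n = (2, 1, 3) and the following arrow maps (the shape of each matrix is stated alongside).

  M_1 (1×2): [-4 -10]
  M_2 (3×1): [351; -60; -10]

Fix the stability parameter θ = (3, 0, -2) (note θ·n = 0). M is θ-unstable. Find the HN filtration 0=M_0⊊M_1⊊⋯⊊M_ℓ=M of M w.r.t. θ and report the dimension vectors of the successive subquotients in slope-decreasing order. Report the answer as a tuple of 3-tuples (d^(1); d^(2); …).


Via rank(M_{q-1}∘⋯∘M_p): M ≅ I[1,1], I[1,3], I[3,3]^2.
μ_θ-semistable layers: μ^(1)=3; μ^(2)=1/3; μ^(3)=-2

((1, 0, 0); (1, 1, 1); (0, 0, 2))


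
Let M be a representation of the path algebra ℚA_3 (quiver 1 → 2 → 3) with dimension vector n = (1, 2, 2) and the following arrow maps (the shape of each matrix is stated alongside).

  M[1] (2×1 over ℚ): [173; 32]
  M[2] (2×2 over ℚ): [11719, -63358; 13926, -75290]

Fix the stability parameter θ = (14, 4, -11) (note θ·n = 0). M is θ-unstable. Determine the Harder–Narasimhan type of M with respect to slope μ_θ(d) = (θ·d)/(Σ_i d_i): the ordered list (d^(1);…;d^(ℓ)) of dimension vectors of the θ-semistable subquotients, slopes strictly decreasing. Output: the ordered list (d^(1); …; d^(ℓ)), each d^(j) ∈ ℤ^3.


Barcode: M ≅ I[1,3], I[2,3]. HN layers by μ_θ (2 steps, strictly decreasing):
  μ^(1)=7/3; μ^(2)=-7/2

((1, 1, 1); (0, 1, 1))


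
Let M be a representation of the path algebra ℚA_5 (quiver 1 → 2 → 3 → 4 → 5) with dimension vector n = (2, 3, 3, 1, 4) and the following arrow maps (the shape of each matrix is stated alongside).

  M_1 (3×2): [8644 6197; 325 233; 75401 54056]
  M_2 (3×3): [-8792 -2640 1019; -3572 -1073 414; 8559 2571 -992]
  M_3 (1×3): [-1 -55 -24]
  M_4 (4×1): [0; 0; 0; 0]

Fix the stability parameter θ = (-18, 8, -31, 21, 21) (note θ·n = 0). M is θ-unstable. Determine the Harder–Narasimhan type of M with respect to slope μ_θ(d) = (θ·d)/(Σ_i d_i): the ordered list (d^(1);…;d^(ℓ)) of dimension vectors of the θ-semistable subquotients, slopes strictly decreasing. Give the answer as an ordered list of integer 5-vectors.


Barcode: M ≅ I[1,3], I[1,4], I[2,3], I[5,5]^4. HN layers by μ_θ (3 steps, strictly decreasing):
  μ^(1)=21; μ^(2)=-23/2; μ^(3)=-18

((0, 0, 0, 1, 4); (0, 3, 3, 0, 0); (2, 0, 0, 0, 0))


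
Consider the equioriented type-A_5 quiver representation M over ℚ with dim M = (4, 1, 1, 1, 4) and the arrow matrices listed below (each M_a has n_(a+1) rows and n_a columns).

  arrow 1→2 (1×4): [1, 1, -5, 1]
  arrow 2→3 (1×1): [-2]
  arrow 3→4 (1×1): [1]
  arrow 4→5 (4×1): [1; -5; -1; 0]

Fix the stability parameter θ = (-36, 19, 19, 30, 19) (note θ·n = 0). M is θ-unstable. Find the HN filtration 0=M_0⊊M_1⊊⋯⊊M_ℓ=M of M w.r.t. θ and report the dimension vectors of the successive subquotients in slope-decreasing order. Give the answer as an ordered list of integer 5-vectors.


Via rank(M_{q-1}∘⋯∘M_p): M ≅ I[1,1]^3, I[1,5], I[5,5]^3.
μ_θ-semistable layers: μ^(1)=49/2; μ^(2)=19; μ^(3)=-36

((0, 0, 0, 1, 1); (0, 1, 1, 0, 3); (4, 0, 0, 0, 0))


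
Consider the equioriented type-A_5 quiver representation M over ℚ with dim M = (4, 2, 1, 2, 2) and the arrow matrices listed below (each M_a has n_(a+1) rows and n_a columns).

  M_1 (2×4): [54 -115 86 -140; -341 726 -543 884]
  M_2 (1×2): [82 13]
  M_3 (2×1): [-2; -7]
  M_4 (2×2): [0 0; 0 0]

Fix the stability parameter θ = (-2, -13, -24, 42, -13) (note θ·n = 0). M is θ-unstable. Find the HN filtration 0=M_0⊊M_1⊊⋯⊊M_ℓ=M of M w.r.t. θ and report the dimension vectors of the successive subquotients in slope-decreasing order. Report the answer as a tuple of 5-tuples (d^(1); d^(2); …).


Barcode: M ≅ I[1,1]^2, I[1,2], I[1,4], I[4,4], I[5,5]^2. HN layers by μ_θ (4 steps, strictly decreasing):
  μ^(1)=42; μ^(2)=-2; μ^(3)=-15/2; μ^(4)=-13

((0, 0, 0, 2, 0); (2, 0, 0, 0, 0); (1, 1, 0, 0, 0); (1, 1, 1, 0, 2))


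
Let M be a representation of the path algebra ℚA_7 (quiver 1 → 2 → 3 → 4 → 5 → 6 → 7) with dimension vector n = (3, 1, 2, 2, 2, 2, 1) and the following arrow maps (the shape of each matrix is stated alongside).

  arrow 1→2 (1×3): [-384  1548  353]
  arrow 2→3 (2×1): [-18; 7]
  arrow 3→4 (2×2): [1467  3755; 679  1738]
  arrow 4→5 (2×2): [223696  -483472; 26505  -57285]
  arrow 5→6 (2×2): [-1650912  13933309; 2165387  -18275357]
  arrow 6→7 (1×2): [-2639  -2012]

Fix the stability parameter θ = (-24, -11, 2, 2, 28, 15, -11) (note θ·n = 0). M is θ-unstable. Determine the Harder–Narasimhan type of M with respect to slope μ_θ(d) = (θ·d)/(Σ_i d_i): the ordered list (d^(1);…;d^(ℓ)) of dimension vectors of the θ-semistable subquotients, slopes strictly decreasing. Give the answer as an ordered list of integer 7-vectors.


Barcode: M ≅ I[1,1]^2, I[1,7], I[3,4], I[5,6]. HN layers by μ_θ (5 steps, strictly decreasing):
  μ^(1)=43/2; μ^(2)=32/3; μ^(3)=2; μ^(4)=-11; μ^(5)=-24

((0, 0, 0, 0, 1, 1, 0); (0, 0, 0, 0, 1, 1, 1); (0, 0, 2, 2, 0, 0, 0); (0, 1, 0, 0, 0, 0, 0); (3, 0, 0, 0, 0, 0, 0))


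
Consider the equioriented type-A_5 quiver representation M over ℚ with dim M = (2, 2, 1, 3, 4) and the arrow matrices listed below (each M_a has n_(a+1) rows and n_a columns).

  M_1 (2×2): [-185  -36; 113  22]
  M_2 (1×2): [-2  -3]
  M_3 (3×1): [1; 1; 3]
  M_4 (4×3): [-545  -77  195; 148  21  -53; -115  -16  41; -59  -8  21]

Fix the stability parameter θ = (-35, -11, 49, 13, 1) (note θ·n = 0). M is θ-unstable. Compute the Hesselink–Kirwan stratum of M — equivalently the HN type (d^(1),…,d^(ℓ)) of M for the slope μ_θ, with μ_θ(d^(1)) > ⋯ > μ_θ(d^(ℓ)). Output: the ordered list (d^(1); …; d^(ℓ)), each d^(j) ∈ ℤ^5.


Interval decomposition of M: I[1,2], I[1,5], I[4,5]^2, I[5,5].
HN type (ℓ=5): μ^(1)=21; μ^(2)=7; μ^(3)=1; μ^(4)=-11; μ^(5)=-35

((0, 0, 1, 1, 1); (0, 0, 0, 2, 2); (0, 0, 0, 0, 1); (0, 2, 0, 0, 0); (2, 0, 0, 0, 0))


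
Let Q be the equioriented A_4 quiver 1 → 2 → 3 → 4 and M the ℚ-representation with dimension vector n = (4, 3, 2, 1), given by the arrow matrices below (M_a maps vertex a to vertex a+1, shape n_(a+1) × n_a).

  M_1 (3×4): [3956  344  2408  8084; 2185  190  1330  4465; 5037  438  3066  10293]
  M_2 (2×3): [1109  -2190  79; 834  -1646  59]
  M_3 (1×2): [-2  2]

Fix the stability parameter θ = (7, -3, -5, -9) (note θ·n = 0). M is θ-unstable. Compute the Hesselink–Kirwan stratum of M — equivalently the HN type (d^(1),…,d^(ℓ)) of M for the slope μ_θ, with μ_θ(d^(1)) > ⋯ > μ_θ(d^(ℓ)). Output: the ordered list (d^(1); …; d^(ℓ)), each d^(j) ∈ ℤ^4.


Barcode: M ≅ I[1,1]^3, I[1,3], I[2,2], I[2,4]. HN layers by μ_θ (4 steps, strictly decreasing):
  μ^(1)=7; μ^(2)=-1/3; μ^(3)=-3; μ^(4)=-17/3

((3, 0, 0, 0); (1, 1, 1, 0); (0, 1, 0, 0); (0, 1, 1, 1))


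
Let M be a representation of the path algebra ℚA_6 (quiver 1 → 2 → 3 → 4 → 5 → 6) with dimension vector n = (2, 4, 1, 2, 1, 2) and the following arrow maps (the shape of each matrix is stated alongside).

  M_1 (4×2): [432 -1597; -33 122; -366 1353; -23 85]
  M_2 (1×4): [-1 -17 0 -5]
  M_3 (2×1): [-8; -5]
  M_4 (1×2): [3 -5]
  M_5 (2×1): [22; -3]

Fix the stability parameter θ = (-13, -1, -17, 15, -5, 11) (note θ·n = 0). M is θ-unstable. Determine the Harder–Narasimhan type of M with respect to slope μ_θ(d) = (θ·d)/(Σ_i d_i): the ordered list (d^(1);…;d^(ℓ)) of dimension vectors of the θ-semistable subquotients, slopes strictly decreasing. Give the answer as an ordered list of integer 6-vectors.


Interval decomposition of M: I[1,2], I[1,6], I[2,2]^2, I[4,4], I[6,6].
HN type (ℓ=6): μ^(1)=15; μ^(2)=11; μ^(3)=5; μ^(4)=-1; μ^(5)=-9; μ^(6)=-13

((0, 0, 0, 1, 0, 0); (0, 0, 0, 0, 0, 2); (0, 0, 0, 1, 1, 0); (0, 3, 0, 0, 0, 0); (0, 1, 1, 0, 0, 0); (2, 0, 0, 0, 0, 0))


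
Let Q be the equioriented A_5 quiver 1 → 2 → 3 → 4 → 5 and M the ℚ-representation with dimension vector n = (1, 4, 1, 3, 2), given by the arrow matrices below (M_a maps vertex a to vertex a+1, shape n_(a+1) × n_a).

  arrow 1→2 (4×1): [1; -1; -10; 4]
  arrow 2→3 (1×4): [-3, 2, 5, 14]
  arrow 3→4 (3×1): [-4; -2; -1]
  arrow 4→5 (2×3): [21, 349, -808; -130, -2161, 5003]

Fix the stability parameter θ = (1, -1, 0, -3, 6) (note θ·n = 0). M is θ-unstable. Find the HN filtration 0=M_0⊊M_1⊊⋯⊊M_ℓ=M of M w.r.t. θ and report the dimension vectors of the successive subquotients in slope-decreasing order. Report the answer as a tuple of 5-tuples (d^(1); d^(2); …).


Via rank(M_{q-1}∘⋯∘M_p): M ≅ I[1,5], I[2,2]^3, I[4,4], I[4,5].
μ_θ-semistable layers: μ^(1)=6; μ^(2)=-3/4; μ^(3)=-1; μ^(4)=-3

((0, 0, 0, 0, 2); (1, 1, 1, 1, 0); (0, 3, 0, 0, 0); (0, 0, 0, 2, 0))


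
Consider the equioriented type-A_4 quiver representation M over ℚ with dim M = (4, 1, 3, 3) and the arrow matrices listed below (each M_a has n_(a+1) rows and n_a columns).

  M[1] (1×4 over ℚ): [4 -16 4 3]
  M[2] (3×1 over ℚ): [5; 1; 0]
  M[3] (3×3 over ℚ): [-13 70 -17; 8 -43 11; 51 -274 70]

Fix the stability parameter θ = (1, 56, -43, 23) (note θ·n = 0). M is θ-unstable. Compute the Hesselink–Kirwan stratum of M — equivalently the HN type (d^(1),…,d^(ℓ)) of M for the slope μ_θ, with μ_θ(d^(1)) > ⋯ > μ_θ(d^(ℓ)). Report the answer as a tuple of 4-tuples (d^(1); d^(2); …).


Interval decomposition of M: I[1,1]^3, I[1,4], I[3,4]^2.
HN type (ℓ=4): μ^(1)=23; μ^(2)=13/2; μ^(3)=1; μ^(4)=-43

((0, 0, 0, 3); (0, 1, 1, 0); (4, 0, 0, 0); (0, 0, 2, 0))


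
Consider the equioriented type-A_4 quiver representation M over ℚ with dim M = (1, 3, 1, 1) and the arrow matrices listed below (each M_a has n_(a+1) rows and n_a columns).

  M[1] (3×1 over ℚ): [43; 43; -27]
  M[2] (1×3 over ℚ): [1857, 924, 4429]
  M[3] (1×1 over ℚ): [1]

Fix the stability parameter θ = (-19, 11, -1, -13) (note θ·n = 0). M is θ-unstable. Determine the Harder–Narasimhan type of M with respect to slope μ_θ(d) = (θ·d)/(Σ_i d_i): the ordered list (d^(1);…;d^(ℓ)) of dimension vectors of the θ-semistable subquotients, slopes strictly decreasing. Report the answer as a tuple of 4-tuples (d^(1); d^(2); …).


Barcode: M ≅ I[1,2], I[2,2], I[2,4]. HN layers by μ_θ (3 steps, strictly decreasing):
  μ^(1)=11; μ^(2)=-1; μ^(3)=-19

((0, 2, 0, 0); (0, 1, 1, 1); (1, 0, 0, 0))


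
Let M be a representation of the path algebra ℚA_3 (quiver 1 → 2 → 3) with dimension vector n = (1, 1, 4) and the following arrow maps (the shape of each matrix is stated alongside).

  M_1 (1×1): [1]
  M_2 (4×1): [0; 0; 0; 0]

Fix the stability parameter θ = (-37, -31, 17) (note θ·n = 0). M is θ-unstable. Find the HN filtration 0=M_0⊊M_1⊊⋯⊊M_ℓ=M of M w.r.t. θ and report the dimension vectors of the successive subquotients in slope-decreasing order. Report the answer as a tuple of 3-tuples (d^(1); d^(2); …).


Interval decomposition of M: I[1,2], I[3,3]^4.
HN type (ℓ=3): μ^(1)=17; μ^(2)=-31; μ^(3)=-37

((0, 0, 4); (0, 1, 0); (1, 0, 0))


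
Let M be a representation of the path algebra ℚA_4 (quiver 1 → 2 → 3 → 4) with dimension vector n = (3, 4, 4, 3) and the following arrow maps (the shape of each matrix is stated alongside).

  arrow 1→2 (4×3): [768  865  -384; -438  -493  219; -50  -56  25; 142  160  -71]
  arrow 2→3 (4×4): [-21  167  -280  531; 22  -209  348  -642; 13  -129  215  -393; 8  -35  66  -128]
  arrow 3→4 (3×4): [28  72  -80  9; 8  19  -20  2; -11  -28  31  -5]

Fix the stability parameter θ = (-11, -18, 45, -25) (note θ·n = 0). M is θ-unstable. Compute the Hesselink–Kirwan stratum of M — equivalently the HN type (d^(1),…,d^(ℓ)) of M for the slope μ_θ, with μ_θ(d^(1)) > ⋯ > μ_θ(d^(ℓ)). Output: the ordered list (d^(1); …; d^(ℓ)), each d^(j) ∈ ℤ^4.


Via rank(M_{q-1}∘⋯∘M_p): M ≅ I[1,1], I[1,4]^2, I[2,3], I[2,4].
μ_θ-semistable layers: μ^(1)=45; μ^(2)=10; μ^(3)=-11; μ^(4)=-29/2; μ^(5)=-18

((0, 0, 1, 0); (0, 0, 3, 3); (1, 0, 0, 0); (2, 2, 0, 0); (0, 2, 0, 0))


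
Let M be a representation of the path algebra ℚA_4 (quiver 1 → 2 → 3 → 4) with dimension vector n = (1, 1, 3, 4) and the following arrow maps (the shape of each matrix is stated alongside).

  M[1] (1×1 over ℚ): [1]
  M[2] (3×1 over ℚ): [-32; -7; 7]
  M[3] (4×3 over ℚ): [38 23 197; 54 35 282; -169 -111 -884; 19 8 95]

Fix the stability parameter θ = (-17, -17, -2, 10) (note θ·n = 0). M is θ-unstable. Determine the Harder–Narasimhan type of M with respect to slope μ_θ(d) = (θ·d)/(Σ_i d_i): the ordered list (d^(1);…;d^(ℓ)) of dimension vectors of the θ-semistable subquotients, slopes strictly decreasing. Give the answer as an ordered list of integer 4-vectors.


Via rank(M_{q-1}∘⋯∘M_p): M ≅ I[1,4], I[3,4]^2, I[4,4].
μ_θ-semistable layers: μ^(1)=10; μ^(2)=-2; μ^(3)=-17

((0, 0, 0, 4); (0, 0, 3, 0); (1, 1, 0, 0))


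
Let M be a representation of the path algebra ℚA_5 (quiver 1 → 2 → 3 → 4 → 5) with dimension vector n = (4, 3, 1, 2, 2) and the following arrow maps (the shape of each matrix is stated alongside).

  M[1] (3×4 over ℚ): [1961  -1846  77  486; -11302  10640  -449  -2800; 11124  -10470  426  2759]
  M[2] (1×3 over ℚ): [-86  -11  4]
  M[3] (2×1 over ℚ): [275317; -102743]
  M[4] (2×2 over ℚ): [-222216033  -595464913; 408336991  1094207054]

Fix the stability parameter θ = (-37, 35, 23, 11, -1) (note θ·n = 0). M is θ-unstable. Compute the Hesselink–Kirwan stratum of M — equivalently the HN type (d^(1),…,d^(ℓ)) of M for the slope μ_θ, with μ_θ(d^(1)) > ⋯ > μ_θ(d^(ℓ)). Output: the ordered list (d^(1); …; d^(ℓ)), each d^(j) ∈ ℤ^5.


Interval decomposition of M: I[1,1], I[1,2]^2, I[1,5], I[4,5].
HN type (ℓ=4): μ^(1)=35; μ^(2)=17; μ^(3)=5; μ^(4)=-37

((0, 2, 0, 0, 0); (0, 1, 1, 1, 1); (0, 0, 0, 1, 1); (4, 0, 0, 0, 0))


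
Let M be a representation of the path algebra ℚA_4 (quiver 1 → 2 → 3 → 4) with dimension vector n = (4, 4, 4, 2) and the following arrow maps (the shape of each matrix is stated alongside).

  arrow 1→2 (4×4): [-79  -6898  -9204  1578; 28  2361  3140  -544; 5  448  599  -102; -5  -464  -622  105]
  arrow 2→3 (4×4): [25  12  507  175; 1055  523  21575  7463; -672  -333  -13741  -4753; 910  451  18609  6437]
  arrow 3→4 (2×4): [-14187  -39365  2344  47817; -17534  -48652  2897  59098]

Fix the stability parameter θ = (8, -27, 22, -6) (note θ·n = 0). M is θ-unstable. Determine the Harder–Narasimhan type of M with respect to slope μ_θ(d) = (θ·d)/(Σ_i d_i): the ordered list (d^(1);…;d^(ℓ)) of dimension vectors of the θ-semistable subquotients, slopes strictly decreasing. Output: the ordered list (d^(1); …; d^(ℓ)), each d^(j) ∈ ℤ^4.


Interval decomposition of M: I[1,2], I[1,3], I[1,4]^2, I[3,3].
HN type (ℓ=3): μ^(1)=22; μ^(2)=8; μ^(3)=-19/2

((0, 0, 2, 0); (0, 0, 2, 2); (4, 4, 0, 0))


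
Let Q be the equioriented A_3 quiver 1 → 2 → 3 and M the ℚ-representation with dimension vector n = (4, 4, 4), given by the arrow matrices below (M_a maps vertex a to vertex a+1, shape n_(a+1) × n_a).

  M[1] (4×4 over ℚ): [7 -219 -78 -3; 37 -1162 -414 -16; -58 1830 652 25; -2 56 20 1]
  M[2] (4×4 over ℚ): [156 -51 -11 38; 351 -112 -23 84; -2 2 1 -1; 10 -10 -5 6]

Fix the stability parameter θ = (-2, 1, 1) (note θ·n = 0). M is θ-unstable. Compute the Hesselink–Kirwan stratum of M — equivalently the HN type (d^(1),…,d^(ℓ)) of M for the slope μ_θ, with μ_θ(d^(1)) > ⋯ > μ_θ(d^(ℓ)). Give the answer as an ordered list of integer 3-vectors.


Interval decomposition of M: I[1,1], I[1,3]^3, I[2,3].
HN type (ℓ=2): μ^(1)=1; μ^(2)=-2

((0, 4, 4); (4, 0, 0))


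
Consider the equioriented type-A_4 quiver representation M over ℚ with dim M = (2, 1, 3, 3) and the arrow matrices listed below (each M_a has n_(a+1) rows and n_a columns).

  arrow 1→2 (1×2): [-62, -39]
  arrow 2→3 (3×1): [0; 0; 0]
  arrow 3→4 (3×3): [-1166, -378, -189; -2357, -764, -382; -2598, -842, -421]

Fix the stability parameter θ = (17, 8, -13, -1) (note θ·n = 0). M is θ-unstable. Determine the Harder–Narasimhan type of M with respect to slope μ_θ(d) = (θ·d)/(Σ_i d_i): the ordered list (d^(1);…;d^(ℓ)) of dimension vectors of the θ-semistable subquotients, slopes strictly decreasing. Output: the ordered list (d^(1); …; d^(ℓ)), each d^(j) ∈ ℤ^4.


Interval decomposition of M: I[1,1], I[1,2], I[3,3], I[3,4]^2, I[4,4].
HN type (ℓ=4): μ^(1)=17; μ^(2)=25/2; μ^(3)=-1; μ^(4)=-13

((1, 0, 0, 0); (1, 1, 0, 0); (0, 0, 0, 3); (0, 0, 3, 0))


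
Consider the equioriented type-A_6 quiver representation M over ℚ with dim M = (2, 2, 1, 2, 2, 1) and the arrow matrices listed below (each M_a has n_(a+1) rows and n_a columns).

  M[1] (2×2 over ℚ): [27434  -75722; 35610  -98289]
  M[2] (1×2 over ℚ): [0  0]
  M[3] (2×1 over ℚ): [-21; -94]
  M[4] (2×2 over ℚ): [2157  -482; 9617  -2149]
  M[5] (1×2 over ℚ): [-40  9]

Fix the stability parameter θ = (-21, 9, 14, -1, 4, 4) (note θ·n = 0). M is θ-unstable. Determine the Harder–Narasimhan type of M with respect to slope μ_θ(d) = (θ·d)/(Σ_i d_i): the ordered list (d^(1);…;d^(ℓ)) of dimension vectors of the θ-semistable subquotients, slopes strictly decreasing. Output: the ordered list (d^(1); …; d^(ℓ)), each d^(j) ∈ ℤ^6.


Via rank(M_{q-1}∘⋯∘M_p): M ≅ I[1,2]^2, I[3,6], I[4,5].
μ_θ-semistable layers: μ^(1)=9; μ^(2)=21/4; μ^(3)=4; μ^(4)=-1; μ^(5)=-21

((0, 2, 0, 0, 0, 0); (0, 0, 1, 1, 1, 1); (0, 0, 0, 0, 1, 0); (0, 0, 0, 1, 0, 0); (2, 0, 0, 0, 0, 0))


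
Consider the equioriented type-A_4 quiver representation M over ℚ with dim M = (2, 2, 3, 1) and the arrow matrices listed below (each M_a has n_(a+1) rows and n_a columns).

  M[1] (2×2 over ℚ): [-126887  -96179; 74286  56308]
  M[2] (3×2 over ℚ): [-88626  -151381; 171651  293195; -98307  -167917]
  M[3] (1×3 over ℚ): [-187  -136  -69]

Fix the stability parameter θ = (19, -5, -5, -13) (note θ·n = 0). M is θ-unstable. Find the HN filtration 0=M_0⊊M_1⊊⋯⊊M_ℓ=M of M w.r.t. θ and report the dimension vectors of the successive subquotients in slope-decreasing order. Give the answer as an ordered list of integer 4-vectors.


Barcode: M ≅ I[1,3], I[1,4], I[3,3]. HN layers by μ_θ (3 steps, strictly decreasing):
  μ^(1)=3; μ^(2)=-1; μ^(3)=-5

((1, 1, 1, 0); (1, 1, 1, 1); (0, 0, 1, 0))


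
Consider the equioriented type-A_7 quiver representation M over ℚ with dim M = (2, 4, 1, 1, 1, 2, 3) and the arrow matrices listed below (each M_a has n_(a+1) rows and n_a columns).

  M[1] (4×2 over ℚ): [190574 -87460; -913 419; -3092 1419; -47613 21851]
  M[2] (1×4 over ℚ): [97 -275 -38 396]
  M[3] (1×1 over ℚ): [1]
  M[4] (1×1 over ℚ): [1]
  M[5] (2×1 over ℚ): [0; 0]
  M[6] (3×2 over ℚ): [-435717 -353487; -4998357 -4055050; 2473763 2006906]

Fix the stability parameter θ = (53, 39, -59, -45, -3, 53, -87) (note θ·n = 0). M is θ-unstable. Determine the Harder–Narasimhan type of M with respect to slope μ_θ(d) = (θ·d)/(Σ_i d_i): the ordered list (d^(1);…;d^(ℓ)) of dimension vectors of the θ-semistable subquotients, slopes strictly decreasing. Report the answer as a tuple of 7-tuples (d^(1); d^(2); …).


Interval decomposition of M: I[1,2], I[1,5], I[2,2]^2, I[6,7]^2, I[7,7].
HN type (ℓ=5): μ^(1)=46; μ^(2)=39; μ^(3)=-3; μ^(4)=-17; μ^(5)=-87

((1, 1, 0, 0, 0, 0, 0); (0, 2, 0, 0, 0, 0, 0); (1, 1, 1, 1, 1, 0, 0); (0, 0, 0, 0, 0, 2, 2); (0, 0, 0, 0, 0, 0, 1))


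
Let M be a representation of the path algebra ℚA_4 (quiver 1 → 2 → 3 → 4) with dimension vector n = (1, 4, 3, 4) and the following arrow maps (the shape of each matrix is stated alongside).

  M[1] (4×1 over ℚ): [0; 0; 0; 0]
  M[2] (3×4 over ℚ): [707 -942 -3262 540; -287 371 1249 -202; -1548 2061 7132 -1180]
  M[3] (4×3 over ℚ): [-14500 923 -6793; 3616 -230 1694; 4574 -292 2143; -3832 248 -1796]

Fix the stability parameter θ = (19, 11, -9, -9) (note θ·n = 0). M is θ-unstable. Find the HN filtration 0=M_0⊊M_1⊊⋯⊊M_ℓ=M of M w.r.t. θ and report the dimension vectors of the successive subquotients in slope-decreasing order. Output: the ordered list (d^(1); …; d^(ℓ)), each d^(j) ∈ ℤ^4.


Via rank(M_{q-1}∘⋯∘M_p): M ≅ I[1,1], I[2,2], I[2,3], I[2,4]^2, I[4,4]^2.
μ_θ-semistable layers: μ^(1)=19; μ^(2)=11; μ^(3)=1; μ^(4)=-7/3; μ^(5)=-9

((1, 0, 0, 0); (0, 1, 0, 0); (0, 1, 1, 0); (0, 2, 2, 2); (0, 0, 0, 2))


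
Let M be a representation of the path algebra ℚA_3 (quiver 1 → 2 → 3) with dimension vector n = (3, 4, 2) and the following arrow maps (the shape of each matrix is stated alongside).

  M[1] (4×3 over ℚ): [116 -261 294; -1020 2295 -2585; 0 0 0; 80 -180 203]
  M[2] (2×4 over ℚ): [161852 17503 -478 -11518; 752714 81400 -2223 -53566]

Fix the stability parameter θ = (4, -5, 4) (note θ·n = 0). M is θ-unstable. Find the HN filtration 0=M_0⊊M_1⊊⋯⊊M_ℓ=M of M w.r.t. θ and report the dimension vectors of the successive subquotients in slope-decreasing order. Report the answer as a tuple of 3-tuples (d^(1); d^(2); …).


Via rank(M_{q-1}∘⋯∘M_p): M ≅ I[1,1], I[1,2], I[1,3], I[2,2], I[2,3].
μ_θ-semistable layers: μ^(1)=4; μ^(2)=-1/2; μ^(3)=-5

((1, 0, 2); (2, 2, 0); (0, 2, 0))
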